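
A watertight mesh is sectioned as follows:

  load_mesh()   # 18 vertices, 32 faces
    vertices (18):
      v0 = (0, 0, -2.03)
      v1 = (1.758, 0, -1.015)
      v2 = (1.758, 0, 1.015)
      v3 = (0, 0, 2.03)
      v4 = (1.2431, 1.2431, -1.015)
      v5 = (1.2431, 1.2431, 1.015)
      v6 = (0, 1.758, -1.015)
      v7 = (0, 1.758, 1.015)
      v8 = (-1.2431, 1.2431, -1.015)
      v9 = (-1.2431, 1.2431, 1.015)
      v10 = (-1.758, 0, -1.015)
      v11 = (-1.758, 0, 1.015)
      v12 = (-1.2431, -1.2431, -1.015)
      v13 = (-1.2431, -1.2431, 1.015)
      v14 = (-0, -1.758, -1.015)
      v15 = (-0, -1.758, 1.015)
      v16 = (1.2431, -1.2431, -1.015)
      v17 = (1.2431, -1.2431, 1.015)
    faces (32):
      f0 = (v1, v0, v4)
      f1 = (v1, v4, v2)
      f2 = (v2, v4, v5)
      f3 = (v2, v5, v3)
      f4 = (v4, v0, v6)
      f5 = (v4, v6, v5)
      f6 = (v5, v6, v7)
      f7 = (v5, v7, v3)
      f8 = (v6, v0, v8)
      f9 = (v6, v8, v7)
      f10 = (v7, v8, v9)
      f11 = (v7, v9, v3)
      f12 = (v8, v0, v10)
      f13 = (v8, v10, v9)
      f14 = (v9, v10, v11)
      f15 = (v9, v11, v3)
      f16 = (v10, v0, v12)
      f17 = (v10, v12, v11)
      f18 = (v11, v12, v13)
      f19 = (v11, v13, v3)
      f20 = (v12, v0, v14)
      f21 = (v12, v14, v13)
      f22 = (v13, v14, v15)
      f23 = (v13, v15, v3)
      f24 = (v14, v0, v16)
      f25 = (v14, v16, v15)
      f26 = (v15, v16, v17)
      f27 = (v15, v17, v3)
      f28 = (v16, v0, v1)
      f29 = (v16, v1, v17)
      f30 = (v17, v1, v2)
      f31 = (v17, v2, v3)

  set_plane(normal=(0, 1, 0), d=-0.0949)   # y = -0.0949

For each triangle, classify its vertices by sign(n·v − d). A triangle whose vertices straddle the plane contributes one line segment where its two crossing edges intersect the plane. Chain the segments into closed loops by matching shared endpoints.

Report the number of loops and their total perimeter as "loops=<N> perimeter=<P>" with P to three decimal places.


loops=1 perimeter=11.950

Straddling triangles (12 of 32):
  (v10,v0,v12) [++-] → (-0.0949, -0.0949, -1.95251)–(-1.71869, -0.0949, -1.015)  len=1.8750
  (v10,v12,v11) [+-+] → (-1.71869, -0.0949, -1.015)–(-1.71869, -0.0949, 0.860027)  len=1.8750
  (v11,v12,v13) [+--] → (-1.71869, -0.0949, 0.860027)–(-1.71869, -0.0949, 1.015)  len=0.1550
  (v11,v13,v3) [+-+] → (-1.71869, -0.0949, 1.015)–(-0.0949, -0.0949, 1.95251)  len=1.8750
  (v12,v0,v14) [-+-] → (-0.0949, -0.0949, -1.95251)–(0, -0.0949, -1.97521)  len=0.0976
  (v13,v15,v3) [--+] → (0, -0.0949, 1.97521)–(-0.0949, -0.0949, 1.95251)  len=0.0976
  (v14,v0,v16) [-+-] → (0, -0.0949, -1.97521)–(0.0949, -0.0949, -1.95251)  len=0.0976
  (v15,v17,v3) [--+] → (0.0949, -0.0949, 1.95251)–(0, -0.0949, 1.97521)  len=0.0976
  (v16,v0,v1) [-++] → (0.0949, -0.0949, -1.95251)–(1.71869, -0.0949, -1.015)  len=1.8750
  (v16,v1,v17) [-+-] → (1.71869, -0.0949, -1.015)–(1.71869, -0.0949, -0.860027)  len=0.1550
  (v17,v1,v2) [-++] → (1.71869, -0.0949, -0.860027)–(1.71869, -0.0949, 1.015)  len=1.8750
  (v17,v2,v3) [-++] → (1.71869, -0.0949, 1.015)–(0.0949, -0.0949, 1.95251)  len=1.8750

Chained into 1 loop(s):
  loop 1: 12 segments, perimeter = 11.9503
Total perimeter = 11.950


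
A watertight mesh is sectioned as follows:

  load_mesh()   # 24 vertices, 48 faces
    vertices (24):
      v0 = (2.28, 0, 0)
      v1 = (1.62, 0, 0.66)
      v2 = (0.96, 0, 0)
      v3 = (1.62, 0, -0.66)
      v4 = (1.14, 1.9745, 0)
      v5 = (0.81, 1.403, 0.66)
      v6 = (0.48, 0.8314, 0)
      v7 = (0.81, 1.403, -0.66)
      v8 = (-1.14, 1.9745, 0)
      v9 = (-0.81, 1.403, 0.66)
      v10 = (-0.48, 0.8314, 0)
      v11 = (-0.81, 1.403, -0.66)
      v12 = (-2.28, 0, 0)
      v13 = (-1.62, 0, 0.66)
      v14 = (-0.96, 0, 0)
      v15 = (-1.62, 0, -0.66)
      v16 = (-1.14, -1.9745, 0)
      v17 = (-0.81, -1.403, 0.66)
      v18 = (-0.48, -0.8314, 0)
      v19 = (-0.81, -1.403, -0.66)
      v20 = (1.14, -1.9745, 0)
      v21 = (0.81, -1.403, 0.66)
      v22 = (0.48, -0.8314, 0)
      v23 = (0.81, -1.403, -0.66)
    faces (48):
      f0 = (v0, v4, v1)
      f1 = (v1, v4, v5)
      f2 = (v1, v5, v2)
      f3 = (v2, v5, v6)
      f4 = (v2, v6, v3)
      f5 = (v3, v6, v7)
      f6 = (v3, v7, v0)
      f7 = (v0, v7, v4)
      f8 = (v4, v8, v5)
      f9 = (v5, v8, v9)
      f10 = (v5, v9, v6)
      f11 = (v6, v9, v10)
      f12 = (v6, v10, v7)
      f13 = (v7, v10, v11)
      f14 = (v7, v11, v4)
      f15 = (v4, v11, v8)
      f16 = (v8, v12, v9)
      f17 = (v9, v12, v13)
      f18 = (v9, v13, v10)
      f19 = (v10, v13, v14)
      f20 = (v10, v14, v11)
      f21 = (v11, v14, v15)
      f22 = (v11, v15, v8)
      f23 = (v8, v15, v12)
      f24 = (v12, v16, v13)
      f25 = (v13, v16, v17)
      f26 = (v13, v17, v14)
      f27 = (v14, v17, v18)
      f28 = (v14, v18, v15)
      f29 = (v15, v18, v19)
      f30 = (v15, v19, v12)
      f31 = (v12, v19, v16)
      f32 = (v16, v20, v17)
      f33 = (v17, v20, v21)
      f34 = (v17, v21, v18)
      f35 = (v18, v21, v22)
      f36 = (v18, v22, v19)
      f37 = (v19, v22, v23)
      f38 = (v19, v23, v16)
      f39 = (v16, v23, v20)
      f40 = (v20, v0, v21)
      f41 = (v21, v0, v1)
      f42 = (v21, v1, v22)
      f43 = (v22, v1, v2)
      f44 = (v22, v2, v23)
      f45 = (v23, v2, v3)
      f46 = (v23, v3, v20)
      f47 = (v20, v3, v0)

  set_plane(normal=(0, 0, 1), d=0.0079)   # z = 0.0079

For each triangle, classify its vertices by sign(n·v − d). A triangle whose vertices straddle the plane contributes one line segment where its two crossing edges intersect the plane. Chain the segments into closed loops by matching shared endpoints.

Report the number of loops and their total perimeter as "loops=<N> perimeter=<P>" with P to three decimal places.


Straddling triangles (24 of 48):
  (v0,v4,v1) [--+] → (1.14575, 1.95087, 0.0079)–(2.2721, 0, 0.0079)  len=2.2527
  (v1,v4,v5) [+-+] → (1.14575, 1.95087, 0.0079)–(1.13605, 1.96766, 0.0079)  len=0.0194
  (v1,v5,v2) [++-] → (0.958205, 0.0167935, 0.0079)–(0.9679, 0, 0.0079)  len=0.0194
  (v2,v5,v6) [-+-] → (0.958205, 0.0167935, 0.0079)–(0.48395, 0.838242, 0.0079)  len=0.9485
  (v4,v8,v5) [--+] → (-1.11666, 1.96766, 0.0079)–(1.13605, 1.96766, 0.0079)  len=2.2527
  (v5,v8,v9) [+-+] → (-1.11666, 1.96766, 0.0079)–(-1.13605, 1.96766, 0.0079)  len=0.0194
  (v5,v9,v6) [++-] → (0.464559, 0.838242, 0.0079)–(0.48395, 0.838242, 0.0079)  len=0.0194
  (v6,v9,v10) [-+-] → (0.464559, 0.838242, 0.0079)–(-0.48395, 0.838242, 0.0079)  len=0.9485
  (v8,v12,v9) [--+] → (-2.2624, 0.0167935, 0.0079)–(-1.13605, 1.96766, 0.0079)  len=2.2527
  (v9,v12,v13) [+-+] → (-2.2624, 0.0167935, 0.0079)–(-2.2721, 0, 0.0079)  len=0.0194
  (v9,v13,v10) [++-] → (-0.493645, 0.821448, 0.0079)–(-0.48395, 0.838242, 0.0079)  len=0.0194
  (v10,v13,v14) [-+-] → (-0.493645, 0.821448, 0.0079)–(-0.9679, 0, 0.0079)  len=0.9485
  (v12,v16,v13) [--+] → (-1.14575, -1.95087, 0.0079)–(-2.2721, 0, 0.0079)  len=2.2527
  (v13,v16,v17) [+-+] → (-1.14575, -1.95087, 0.0079)–(-1.13605, -1.96766, 0.0079)  len=0.0194
  (v13,v17,v14) [++-] → (-0.958205, -0.0167935, 0.0079)–(-0.9679, 0, 0.0079)  len=0.0194
  (v14,v17,v18) [-+-] → (-0.958205, -0.0167935, 0.0079)–(-0.48395, -0.838242, 0.0079)  len=0.9485
  (v16,v20,v17) [--+] → (1.11666, -1.96766, 0.0079)–(-1.13605, -1.96766, 0.0079)  len=2.2527
  (v17,v20,v21) [+-+] → (1.11666, -1.96766, 0.0079)–(1.13605, -1.96766, 0.0079)  len=0.0194
  (v17,v21,v18) [++-] → (-0.464559, -0.838242, 0.0079)–(-0.48395, -0.838242, 0.0079)  len=0.0194
  (v18,v21,v22) [-+-] → (-0.464559, -0.838242, 0.0079)–(0.48395, -0.838242, 0.0079)  len=0.9485
  (v20,v0,v21) [--+] → (2.2624, -0.0167935, 0.0079)–(1.13605, -1.96766, 0.0079)  len=2.2527
  (v21,v0,v1) [+-+] → (2.2624, -0.0167935, 0.0079)–(2.2721, 0, 0.0079)  len=0.0194
  (v21,v1,v22) [++-] → (0.493645, -0.821448, 0.0079)–(0.48395, -0.838242, 0.0079)  len=0.0194
  (v22,v1,v2) [-+-] → (0.493645, -0.821448, 0.0079)–(0.9679, 0, 0.0079)  len=0.9485

Chained into 2 loop(s):
  loop 1: 12 segments, perimeter = 13.6325
  loop 2: 12 segments, perimeter = 5.8075
Total perimeter = 19.440

loops=2 perimeter=19.440


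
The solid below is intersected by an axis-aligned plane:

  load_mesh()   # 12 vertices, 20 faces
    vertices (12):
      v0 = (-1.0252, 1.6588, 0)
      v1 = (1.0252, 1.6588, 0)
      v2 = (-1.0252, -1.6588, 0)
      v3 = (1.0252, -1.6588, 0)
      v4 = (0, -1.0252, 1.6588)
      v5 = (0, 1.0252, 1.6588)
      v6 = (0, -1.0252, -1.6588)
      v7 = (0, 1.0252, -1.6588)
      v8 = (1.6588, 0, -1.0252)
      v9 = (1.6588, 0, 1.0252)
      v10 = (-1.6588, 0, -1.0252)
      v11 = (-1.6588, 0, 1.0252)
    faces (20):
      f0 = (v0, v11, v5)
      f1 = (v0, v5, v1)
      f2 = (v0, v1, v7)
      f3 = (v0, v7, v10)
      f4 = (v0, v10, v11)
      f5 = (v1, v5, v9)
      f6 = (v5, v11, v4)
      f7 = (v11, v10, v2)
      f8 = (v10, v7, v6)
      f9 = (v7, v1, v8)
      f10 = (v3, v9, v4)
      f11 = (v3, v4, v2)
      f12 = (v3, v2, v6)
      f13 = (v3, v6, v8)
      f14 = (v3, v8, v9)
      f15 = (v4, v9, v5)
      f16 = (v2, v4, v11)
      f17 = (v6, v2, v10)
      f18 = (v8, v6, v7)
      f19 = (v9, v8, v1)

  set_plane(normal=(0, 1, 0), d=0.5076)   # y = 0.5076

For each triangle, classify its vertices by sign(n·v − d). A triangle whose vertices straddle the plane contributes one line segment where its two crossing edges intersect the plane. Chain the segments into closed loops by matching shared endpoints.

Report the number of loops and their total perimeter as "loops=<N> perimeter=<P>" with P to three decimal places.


Straddling triangles (10 of 20):
  (v0,v11,v5) [+-+] → (-1.46492, 0.5076, 0.711484)–(-0.83749, 0.5076, 1.33891)  len=0.8873
  (v0,v7,v10) [++-] → (-0.83749, 0.5076, -1.33891)–(-1.46492, 0.5076, -0.711484)  len=0.8873
  (v0,v10,v11) [+--] → (-1.46492, 0.5076, -0.711484)–(-1.46492, 0.5076, 0.711484)  len=1.4230
  (v1,v5,v9) [++-] → (0.83749, 0.5076, 1.33891)–(1.46492, 0.5076, 0.711484)  len=0.8873
  (v5,v11,v4) [+--] → (-0.83749, 0.5076, 1.33891)–(0, 0.5076, 1.6588)  len=0.8965
  (v10,v7,v6) [-+-] → (-0.83749, 0.5076, -1.33891)–(0, 0.5076, -1.6588)  len=0.8965
  (v7,v1,v8) [++-] → (1.46492, 0.5076, -0.711484)–(0.83749, 0.5076, -1.33891)  len=0.8873
  (v4,v9,v5) [--+] → (0.83749, 0.5076, 1.33891)–(0, 0.5076, 1.6588)  len=0.8965
  (v8,v6,v7) [--+] → (0, 0.5076, -1.6588)–(0.83749, 0.5076, -1.33891)  len=0.8965
  (v9,v8,v1) [--+] → (1.46492, 0.5076, -0.711484)–(1.46492, 0.5076, 0.711484)  len=1.4230

Chained into 1 loop(s):
  loop 1: 10 segments, perimeter = 9.9812
Total perimeter = 9.981

loops=1 perimeter=9.981


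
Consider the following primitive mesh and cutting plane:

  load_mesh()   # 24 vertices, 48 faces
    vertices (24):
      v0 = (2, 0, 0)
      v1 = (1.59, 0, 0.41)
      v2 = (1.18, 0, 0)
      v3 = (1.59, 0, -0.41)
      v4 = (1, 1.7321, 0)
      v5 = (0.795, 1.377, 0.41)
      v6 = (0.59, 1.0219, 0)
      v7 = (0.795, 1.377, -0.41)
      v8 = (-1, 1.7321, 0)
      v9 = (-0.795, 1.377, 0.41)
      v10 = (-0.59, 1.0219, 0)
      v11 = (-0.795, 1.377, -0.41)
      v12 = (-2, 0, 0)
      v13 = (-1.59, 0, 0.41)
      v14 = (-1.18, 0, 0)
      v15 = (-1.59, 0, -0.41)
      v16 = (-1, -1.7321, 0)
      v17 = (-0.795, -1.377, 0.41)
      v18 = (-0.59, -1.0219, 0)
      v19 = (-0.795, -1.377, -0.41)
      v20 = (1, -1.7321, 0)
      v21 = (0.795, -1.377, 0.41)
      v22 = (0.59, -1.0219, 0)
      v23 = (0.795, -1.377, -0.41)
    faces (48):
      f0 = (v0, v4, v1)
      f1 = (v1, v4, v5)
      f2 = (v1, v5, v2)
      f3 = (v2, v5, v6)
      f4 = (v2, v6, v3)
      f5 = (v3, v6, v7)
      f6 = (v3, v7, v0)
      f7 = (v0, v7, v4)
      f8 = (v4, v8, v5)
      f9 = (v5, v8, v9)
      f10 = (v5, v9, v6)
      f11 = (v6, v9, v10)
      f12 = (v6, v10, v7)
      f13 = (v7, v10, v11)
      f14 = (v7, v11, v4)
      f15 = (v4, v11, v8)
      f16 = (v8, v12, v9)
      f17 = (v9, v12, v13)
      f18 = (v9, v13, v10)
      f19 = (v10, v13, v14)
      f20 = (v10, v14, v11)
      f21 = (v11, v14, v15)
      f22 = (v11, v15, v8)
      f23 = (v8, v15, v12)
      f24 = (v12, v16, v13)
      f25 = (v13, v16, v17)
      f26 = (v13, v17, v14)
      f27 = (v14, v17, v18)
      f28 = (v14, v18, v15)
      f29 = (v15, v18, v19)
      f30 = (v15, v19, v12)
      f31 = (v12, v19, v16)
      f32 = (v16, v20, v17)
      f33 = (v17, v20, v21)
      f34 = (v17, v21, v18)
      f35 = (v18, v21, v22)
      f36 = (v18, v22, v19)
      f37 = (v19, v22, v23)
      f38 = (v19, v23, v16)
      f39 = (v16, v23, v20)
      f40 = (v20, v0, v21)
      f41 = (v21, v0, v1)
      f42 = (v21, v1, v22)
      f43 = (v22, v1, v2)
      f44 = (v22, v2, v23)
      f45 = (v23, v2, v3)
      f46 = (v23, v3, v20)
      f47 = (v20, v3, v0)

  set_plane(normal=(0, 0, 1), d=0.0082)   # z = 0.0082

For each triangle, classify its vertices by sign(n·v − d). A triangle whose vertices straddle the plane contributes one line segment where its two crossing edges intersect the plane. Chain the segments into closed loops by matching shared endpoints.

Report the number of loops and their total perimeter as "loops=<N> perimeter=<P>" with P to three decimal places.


loops=2 perimeter=19.080

Straddling triangles (24 of 48):
  (v0,v4,v1) [--+] → (1.0118, 1.69746, 0.0082)–(1.9918, 0, 0.0082)  len=1.9600
  (v1,v4,v5) [+-+] → (1.0118, 1.69746, 0.0082)–(0.9959, 1.725, 0.0082)  len=0.0318
  (v1,v5,v2) [++-] → (1.1723, 0.02754, 0.0082)–(1.1882, 0, 0.0082)  len=0.0318
  (v2,v5,v6) [-+-] → (1.1723, 0.02754, 0.0082)–(0.5941, 1.029, 0.0082)  len=1.1564
  (v4,v8,v5) [--+] → (-0.9641, 1.725, 0.0082)–(0.9959, 1.725, 0.0082)  len=1.9600
  (v5,v8,v9) [+-+] → (-0.9641, 1.725, 0.0082)–(-0.9959, 1.725, 0.0082)  len=0.0318
  (v5,v9,v6) [++-] → (0.5623, 1.029, 0.0082)–(0.5941, 1.029, 0.0082)  len=0.0318
  (v6,v9,v10) [-+-] → (0.5623, 1.029, 0.0082)–(-0.5941, 1.029, 0.0082)  len=1.1564
  (v8,v12,v9) [--+] → (-1.9759, 0.02754, 0.0082)–(-0.9959, 1.725, 0.0082)  len=1.9600
  (v9,v12,v13) [+-+] → (-1.9759, 0.02754, 0.0082)–(-1.9918, 0, 0.0082)  len=0.0318
  (v9,v13,v10) [++-] → (-0.61, 1.00146, 0.0082)–(-0.5941, 1.029, 0.0082)  len=0.0318
  (v10,v13,v14) [-+-] → (-0.61, 1.00146, 0.0082)–(-1.1882, 0, 0.0082)  len=1.1564
  (v12,v16,v13) [--+] → (-1.0118, -1.69746, 0.0082)–(-1.9918, 0, 0.0082)  len=1.9600
  (v13,v16,v17) [+-+] → (-1.0118, -1.69746, 0.0082)–(-0.9959, -1.725, 0.0082)  len=0.0318
  (v13,v17,v14) [++-] → (-1.1723, -0.02754, 0.0082)–(-1.1882, 0, 0.0082)  len=0.0318
  (v14,v17,v18) [-+-] → (-1.1723, -0.02754, 0.0082)–(-0.5941, -1.029, 0.0082)  len=1.1564
  (v16,v20,v17) [--+] → (0.9641, -1.725, 0.0082)–(-0.9959, -1.725, 0.0082)  len=1.9600
  (v17,v20,v21) [+-+] → (0.9641, -1.725, 0.0082)–(0.9959, -1.725, 0.0082)  len=0.0318
  (v17,v21,v18) [++-] → (-0.5623, -1.029, 0.0082)–(-0.5941, -1.029, 0.0082)  len=0.0318
  (v18,v21,v22) [-+-] → (-0.5623, -1.029, 0.0082)–(0.5941, -1.029, 0.0082)  len=1.1564
  (v20,v0,v21) [--+] → (1.9759, -0.02754, 0.0082)–(0.9959, -1.725, 0.0082)  len=1.9600
  (v21,v0,v1) [+-+] → (1.9759, -0.02754, 0.0082)–(1.9918, 0, 0.0082)  len=0.0318
  (v21,v1,v22) [++-] → (0.61, -1.00146, 0.0082)–(0.5941, -1.029, 0.0082)  len=0.0318
  (v22,v1,v2) [-+-] → (0.61, -1.00146, 0.0082)–(1.1882, 0, 0.0082)  len=1.1564

Chained into 2 loop(s):
  loop 1: 12 segments, perimeter = 11.9510
  loop 2: 12 segments, perimeter = 7.1292
Total perimeter = 19.080


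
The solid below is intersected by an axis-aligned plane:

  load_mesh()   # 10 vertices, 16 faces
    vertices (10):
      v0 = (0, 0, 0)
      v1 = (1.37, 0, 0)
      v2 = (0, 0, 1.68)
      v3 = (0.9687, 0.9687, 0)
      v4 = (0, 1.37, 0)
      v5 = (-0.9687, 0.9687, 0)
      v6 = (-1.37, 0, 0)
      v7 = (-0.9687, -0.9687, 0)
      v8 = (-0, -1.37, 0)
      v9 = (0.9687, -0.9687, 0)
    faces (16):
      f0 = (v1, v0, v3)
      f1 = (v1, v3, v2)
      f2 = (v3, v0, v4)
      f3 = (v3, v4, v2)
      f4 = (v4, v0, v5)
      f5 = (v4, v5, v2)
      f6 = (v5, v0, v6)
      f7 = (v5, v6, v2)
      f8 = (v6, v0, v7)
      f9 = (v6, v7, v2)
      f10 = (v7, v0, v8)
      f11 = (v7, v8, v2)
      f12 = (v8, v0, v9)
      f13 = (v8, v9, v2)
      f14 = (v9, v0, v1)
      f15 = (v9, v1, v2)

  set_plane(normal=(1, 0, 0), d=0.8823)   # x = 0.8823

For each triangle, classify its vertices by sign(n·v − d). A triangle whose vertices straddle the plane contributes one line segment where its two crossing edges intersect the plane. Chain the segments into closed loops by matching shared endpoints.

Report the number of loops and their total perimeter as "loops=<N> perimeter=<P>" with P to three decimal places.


loops=1 perimeter=4.375

Straddling triangles (8 of 16):
  (v1,v0,v3) [+-+] → (0.8823, 0, 0)–(0.8823, 0.8823, 0)  len=0.8823
  (v1,v3,v2) [++-] → (0.8823, 0.8823, 0.149842)–(0.8823, 0, 0.598055)  len=0.9896
  (v3,v0,v4) [+--] → (0.8823, 0.8823, 0)–(0.8823, 1.00449, 0)  len=0.1222
  (v3,v4,v2) [+--] → (0.8823, 1.00449, 0)–(0.8823, 0.8823, 0.149842)  len=0.1933
  (v8,v0,v9) [--+] → (0.8823, -0.8823, 0)–(0.8823, -1.00449, 0)  len=0.1222
  (v8,v9,v2) [-+-] → (0.8823, -1.00449, 0)–(0.8823, -0.8823, 0.149842)  len=0.1933
  (v9,v0,v1) [+-+] → (0.8823, -0.8823, 0)–(0.8823, 0, 0)  len=0.8823
  (v9,v1,v2) [++-] → (0.8823, 0, 0.598055)–(0.8823, -0.8823, 0.149842)  len=0.9896

Chained into 1 loop(s):
  loop 1: 8 segments, perimeter = 4.3749
Total perimeter = 4.375


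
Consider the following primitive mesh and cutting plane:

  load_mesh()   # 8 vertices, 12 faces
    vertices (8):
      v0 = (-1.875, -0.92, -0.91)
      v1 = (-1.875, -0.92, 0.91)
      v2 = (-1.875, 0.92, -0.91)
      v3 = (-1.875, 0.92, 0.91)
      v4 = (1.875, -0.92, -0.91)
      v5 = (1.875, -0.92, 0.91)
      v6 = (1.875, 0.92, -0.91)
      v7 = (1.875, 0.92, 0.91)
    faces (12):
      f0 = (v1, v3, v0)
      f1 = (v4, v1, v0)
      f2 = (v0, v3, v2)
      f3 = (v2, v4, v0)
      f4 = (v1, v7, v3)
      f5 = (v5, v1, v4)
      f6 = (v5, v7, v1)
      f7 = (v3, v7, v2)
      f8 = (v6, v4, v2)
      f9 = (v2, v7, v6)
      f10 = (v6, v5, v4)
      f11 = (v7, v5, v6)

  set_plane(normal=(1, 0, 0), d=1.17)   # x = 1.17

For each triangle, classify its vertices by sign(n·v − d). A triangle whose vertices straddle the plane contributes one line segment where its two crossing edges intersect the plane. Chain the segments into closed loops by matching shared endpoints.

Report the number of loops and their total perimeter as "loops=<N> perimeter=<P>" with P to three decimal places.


loops=1 perimeter=7.320

Straddling triangles (8 of 12):
  (v4,v1,v0) [+--] → (1.17, -0.92, -0.56784)–(1.17, -0.92, -0.91)  len=0.3422
  (v2,v4,v0) [-+-] → (1.17, -0.57408, -0.91)–(1.17, -0.92, -0.91)  len=0.3459
  (v1,v7,v3) [-+-] → (1.17, 0.57408, 0.91)–(1.17, 0.92, 0.91)  len=0.3459
  (v5,v1,v4) [+-+] → (1.17, -0.92, 0.91)–(1.17, -0.92, -0.56784)  len=1.4778
  (v5,v7,v1) [++-] → (1.17, 0.57408, 0.91)–(1.17, -0.92, 0.91)  len=1.4941
  (v3,v7,v2) [-+-] → (1.17, 0.92, 0.91)–(1.17, 0.92, 0.56784)  len=0.3422
  (v6,v4,v2) [++-] → (1.17, -0.57408, -0.91)–(1.17, 0.92, -0.91)  len=1.4941
  (v2,v7,v6) [-++] → (1.17, 0.92, 0.56784)–(1.17, 0.92, -0.91)  len=1.4778

Chained into 1 loop(s):
  loop 1: 8 segments, perimeter = 7.3200
Total perimeter = 7.320


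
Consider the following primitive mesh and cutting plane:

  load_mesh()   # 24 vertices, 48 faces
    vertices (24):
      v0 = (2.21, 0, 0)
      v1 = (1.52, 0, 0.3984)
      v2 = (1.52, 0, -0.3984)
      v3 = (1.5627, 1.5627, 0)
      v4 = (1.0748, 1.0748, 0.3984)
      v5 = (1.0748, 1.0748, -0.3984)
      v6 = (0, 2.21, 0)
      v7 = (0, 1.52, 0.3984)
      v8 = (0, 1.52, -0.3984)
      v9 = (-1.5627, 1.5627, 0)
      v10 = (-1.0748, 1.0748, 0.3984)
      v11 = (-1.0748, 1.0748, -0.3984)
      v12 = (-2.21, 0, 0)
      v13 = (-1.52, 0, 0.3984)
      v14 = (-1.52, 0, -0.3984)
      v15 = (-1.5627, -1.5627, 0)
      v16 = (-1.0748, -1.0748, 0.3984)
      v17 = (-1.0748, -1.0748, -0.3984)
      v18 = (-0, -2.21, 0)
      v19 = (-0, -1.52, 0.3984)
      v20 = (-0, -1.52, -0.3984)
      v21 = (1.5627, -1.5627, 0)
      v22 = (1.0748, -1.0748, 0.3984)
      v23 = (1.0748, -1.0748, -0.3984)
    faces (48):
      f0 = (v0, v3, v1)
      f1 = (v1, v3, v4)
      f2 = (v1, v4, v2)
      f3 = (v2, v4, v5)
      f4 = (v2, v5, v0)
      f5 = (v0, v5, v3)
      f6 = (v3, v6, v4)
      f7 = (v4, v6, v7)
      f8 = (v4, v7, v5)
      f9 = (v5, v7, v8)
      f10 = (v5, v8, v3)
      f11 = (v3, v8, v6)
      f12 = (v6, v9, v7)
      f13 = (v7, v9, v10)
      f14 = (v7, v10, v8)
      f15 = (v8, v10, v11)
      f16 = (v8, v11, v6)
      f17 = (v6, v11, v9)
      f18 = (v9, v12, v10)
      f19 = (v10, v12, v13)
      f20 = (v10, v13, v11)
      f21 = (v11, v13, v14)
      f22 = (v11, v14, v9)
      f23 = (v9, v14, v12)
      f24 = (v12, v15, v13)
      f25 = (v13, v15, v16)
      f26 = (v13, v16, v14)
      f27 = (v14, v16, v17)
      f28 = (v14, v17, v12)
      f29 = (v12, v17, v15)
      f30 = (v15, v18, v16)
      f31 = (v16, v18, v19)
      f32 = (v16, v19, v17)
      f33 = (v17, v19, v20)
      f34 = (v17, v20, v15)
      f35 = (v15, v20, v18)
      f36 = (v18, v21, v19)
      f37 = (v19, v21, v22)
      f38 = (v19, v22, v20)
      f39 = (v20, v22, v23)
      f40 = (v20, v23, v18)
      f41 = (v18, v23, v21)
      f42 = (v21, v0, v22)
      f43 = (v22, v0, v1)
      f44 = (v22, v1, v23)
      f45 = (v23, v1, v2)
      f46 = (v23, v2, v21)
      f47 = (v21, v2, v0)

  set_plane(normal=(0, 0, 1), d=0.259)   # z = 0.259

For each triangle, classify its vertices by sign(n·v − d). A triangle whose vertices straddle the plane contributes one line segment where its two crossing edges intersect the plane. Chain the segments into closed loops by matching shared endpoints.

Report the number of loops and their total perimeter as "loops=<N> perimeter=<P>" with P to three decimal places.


Straddling triangles (32 of 48):
  (v0,v3,v1) [--+] → (1.53494, 0.546788, 0.259)–(1.76143, 0, 0.259)  len=0.5918
  (v1,v3,v4) [+-+] → (1.53494, 0.546788, 0.259)–(1.24552, 1.24552, 0.259)  len=0.7563
  (v1,v4,v2) [++-] → (1.15269, 0.886764, 0.259)–(1.52, 0, 0.259)  len=0.9598
  (v2,v4,v5) [-+-] → (1.15269, 0.886764, 0.259)–(1.0748, 1.0748, 0.259)  len=0.2035
  (v3,v6,v4) [--+] → (0.698728, 1.47201, 0.259)–(1.24552, 1.24552, 0.259)  len=0.5918
  (v4,v6,v7) [+-+] → (0.698728, 1.47201, 0.259)–(0, 1.76143, 0.259)  len=0.7563
  (v4,v7,v5) [++-] → (0.188036, 1.44211, 0.259)–(1.0748, 1.0748, 0.259)  len=0.9598
  (v5,v7,v8) [-+-] → (0.188036, 1.44211, 0.259)–(0, 1.52, 0.259)  len=0.2035
  (v6,v9,v7) [--+] → (-0.546788, 1.53494, 0.259)–(0, 1.76143, 0.259)  len=0.5918
  (v7,v9,v10) [+-+] → (-0.546788, 1.53494, 0.259)–(-1.24552, 1.24552, 0.259)  len=0.7563
  (v7,v10,v8) [++-] → (-0.886764, 1.15269, 0.259)–(0, 1.52, 0.259)  len=0.9598
  (v8,v10,v11) [-+-] → (-0.886764, 1.15269, 0.259)–(-1.0748, 1.0748, 0.259)  len=0.2035
  (v9,v12,v10) [--+] → (-1.47201, 0.698728, 0.259)–(-1.24552, 1.24552, 0.259)  len=0.5918
  (v10,v12,v13) [+-+] → (-1.47201, 0.698728, 0.259)–(-1.76143, 0, 0.259)  len=0.7563
  (v10,v13,v11) [++-] → (-1.44211, 0.188036, 0.259)–(-1.0748, 1.0748, 0.259)  len=0.9598
  (v11,v13,v14) [-+-] → (-1.44211, 0.188036, 0.259)–(-1.52, 0, 0.259)  len=0.2035
  (v12,v15,v13) [--+] → (-1.53494, -0.546788, 0.259)–(-1.76143, 0, 0.259)  len=0.5918
  (v13,v15,v16) [+-+] → (-1.53494, -0.546788, 0.259)–(-1.24552, -1.24552, 0.259)  len=0.7563
  (v13,v16,v14) [++-] → (-1.15269, -0.886764, 0.259)–(-1.52, 0, 0.259)  len=0.9598
  (v14,v16,v17) [-+-] → (-1.15269, -0.886764, 0.259)–(-1.0748, -1.0748, 0.259)  len=0.2035
  (v15,v18,v16) [--+] → (-0.698728, -1.47201, 0.259)–(-1.24552, -1.24552, 0.259)  len=0.5918
  (v16,v18,v19) [+-+] → (-0.698728, -1.47201, 0.259)–(0, -1.76143, 0.259)  len=0.7563
  (v16,v19,v17) [++-] → (-0.188036, -1.44211, 0.259)–(-1.0748, -1.0748, 0.259)  len=0.9598
  (v17,v19,v20) [-+-] → (-0.188036, -1.44211, 0.259)–(0, -1.52, 0.259)  len=0.2035
  (v18,v21,v19) [--+] → (0.546788, -1.53494, 0.259)–(0, -1.76143, 0.259)  len=0.5918
  (v19,v21,v22) [+-+] → (0.546788, -1.53494, 0.259)–(1.24552, -1.24552, 0.259)  len=0.7563
  (v19,v22,v20) [++-] → (0.886764, -1.15269, 0.259)–(0, -1.52, 0.259)  len=0.9598
  (v20,v22,v23) [-+-] → (0.886764, -1.15269, 0.259)–(1.0748, -1.0748, 0.259)  len=0.2035
  (v21,v0,v22) [--+] → (1.47201, -0.698728, 0.259)–(1.24552, -1.24552, 0.259)  len=0.5918
  (v22,v0,v1) [+-+] → (1.47201, -0.698728, 0.259)–(1.76143, 0, 0.259)  len=0.7563
  (v22,v1,v23) [++-] → (1.44211, -0.188036, 0.259)–(1.0748, -1.0748, 0.259)  len=0.9598
  (v23,v1,v2) [-+-] → (1.44211, -0.188036, 0.259)–(1.52, 0, 0.259)  len=0.2035

Chained into 2 loop(s):
  loop 1: 16 segments, perimeter = 10.7851
  loop 2: 16 segments, perimeter = 9.3069
Total perimeter = 20.092

loops=2 perimeter=20.092


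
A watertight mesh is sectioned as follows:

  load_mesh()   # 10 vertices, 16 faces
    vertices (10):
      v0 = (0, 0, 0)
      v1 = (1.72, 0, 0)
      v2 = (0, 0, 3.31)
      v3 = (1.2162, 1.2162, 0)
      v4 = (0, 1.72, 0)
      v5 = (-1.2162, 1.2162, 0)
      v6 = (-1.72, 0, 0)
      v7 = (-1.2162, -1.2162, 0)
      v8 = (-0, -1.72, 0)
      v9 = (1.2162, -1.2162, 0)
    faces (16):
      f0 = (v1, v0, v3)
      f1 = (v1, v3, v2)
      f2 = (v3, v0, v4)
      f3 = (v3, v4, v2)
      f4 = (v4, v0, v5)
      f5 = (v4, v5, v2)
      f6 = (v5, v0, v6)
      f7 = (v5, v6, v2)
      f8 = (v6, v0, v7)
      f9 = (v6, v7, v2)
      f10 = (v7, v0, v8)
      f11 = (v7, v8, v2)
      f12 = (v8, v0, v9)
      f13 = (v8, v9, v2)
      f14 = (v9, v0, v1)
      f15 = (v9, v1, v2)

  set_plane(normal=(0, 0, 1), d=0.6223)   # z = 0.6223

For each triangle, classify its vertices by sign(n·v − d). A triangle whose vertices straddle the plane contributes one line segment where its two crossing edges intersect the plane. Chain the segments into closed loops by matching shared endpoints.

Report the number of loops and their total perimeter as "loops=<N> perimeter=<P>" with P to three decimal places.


Straddling triangles (8 of 16):
  (v1,v3,v2) [--+] → (0.987547, 0.987547, 0.6223)–(1.39663, 0, 0.6223)  len=1.0689
  (v3,v4,v2) [--+] → (0, 1.39663, 0.6223)–(0.987547, 0.987547, 0.6223)  len=1.0689
  (v4,v5,v2) [--+] → (-0.987547, 0.987547, 0.6223)–(0, 1.39663, 0.6223)  len=1.0689
  (v5,v6,v2) [--+] → (-1.39663, 0, 0.6223)–(-0.987547, 0.987547, 0.6223)  len=1.0689
  (v6,v7,v2) [--+] → (-0.987547, -0.987547, 0.6223)–(-1.39663, 0, 0.6223)  len=1.0689
  (v7,v8,v2) [--+] → (0, -1.39663, 0.6223)–(-0.987547, -0.987547, 0.6223)  len=1.0689
  (v8,v9,v2) [--+] → (0.987547, -0.987547, 0.6223)–(0, -1.39663, 0.6223)  len=1.0689
  (v9,v1,v2) [--+] → (1.39663, 0, 0.6223)–(0.987547, -0.987547, 0.6223)  len=1.0689

Chained into 1 loop(s):
  loop 1: 8 segments, perimeter = 8.5514
Total perimeter = 8.551

loops=1 perimeter=8.551


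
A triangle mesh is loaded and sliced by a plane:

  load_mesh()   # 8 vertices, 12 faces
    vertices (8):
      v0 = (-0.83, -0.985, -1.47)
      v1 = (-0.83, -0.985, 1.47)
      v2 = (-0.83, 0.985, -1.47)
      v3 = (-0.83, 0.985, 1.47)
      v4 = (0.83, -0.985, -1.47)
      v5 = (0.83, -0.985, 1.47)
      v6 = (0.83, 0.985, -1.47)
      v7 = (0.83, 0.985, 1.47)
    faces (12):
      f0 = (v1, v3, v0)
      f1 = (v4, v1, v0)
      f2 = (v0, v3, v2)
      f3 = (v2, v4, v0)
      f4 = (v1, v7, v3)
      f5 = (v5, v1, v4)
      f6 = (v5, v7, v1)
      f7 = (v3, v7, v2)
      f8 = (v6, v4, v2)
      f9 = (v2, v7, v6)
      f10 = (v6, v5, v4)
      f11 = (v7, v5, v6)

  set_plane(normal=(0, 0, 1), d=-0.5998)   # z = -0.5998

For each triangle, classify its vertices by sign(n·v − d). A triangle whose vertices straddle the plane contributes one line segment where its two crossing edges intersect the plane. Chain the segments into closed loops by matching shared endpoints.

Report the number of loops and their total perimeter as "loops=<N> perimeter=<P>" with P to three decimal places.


Straddling triangles (8 of 12):
  (v1,v3,v0) [++-] → (-0.83, -0.401907, -0.5998)–(-0.83, -0.985, -0.5998)  len=0.5831
  (v4,v1,v0) [-+-] → (0.338663, -0.985, -0.5998)–(-0.83, -0.985, -0.5998)  len=1.1687
  (v0,v3,v2) [-+-] → (-0.83, -0.401907, -0.5998)–(-0.83, 0.985, -0.5998)  len=1.3869
  (v5,v1,v4) [++-] → (0.338663, -0.985, -0.5998)–(0.83, -0.985, -0.5998)  len=0.4913
  (v3,v7,v2) [++-] → (-0.338663, 0.985, -0.5998)–(-0.83, 0.985, -0.5998)  len=0.4913
  (v2,v7,v6) [-+-] → (-0.338663, 0.985, -0.5998)–(0.83, 0.985, -0.5998)  len=1.1687
  (v6,v5,v4) [-+-] → (0.83, 0.401907, -0.5998)–(0.83, -0.985, -0.5998)  len=1.3869
  (v7,v5,v6) [++-] → (0.83, 0.401907, -0.5998)–(0.83, 0.985, -0.5998)  len=0.5831

Chained into 1 loop(s):
  loop 1: 8 segments, perimeter = 7.2600
Total perimeter = 7.260

loops=1 perimeter=7.260


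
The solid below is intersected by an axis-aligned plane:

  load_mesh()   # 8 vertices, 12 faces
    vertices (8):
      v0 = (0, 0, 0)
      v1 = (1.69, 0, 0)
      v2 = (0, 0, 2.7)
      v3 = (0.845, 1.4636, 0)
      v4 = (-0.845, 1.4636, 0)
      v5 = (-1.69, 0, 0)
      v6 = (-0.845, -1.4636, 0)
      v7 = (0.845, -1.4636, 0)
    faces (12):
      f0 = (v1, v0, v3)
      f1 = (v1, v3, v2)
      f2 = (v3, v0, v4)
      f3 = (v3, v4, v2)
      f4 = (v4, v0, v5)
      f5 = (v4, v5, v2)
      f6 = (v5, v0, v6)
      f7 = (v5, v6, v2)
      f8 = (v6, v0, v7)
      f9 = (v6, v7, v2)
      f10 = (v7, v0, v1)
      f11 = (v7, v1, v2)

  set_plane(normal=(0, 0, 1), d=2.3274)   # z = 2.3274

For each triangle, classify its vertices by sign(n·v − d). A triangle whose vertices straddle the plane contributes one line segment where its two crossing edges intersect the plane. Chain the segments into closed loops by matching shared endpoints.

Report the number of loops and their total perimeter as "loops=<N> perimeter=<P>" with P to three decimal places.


Straddling triangles (6 of 12):
  (v1,v3,v2) [--+] → (0.11661, 0.201977, 2.3274)–(0.23322, 0, 2.3274)  len=0.2332
  (v3,v4,v2) [--+] → (-0.11661, 0.201977, 2.3274)–(0.11661, 0.201977, 2.3274)  len=0.2332
  (v4,v5,v2) [--+] → (-0.23322, 0, 2.3274)–(-0.11661, 0.201977, 2.3274)  len=0.2332
  (v5,v6,v2) [--+] → (-0.11661, -0.201977, 2.3274)–(-0.23322, 0, 2.3274)  len=0.2332
  (v6,v7,v2) [--+] → (0.11661, -0.201977, 2.3274)–(-0.11661, -0.201977, 2.3274)  len=0.2332
  (v7,v1,v2) [--+] → (0.23322, 0, 2.3274)–(0.11661, -0.201977, 2.3274)  len=0.2332

Chained into 1 loop(s):
  loop 1: 6 segments, perimeter = 1.3993
Total perimeter = 1.399

loops=1 perimeter=1.399


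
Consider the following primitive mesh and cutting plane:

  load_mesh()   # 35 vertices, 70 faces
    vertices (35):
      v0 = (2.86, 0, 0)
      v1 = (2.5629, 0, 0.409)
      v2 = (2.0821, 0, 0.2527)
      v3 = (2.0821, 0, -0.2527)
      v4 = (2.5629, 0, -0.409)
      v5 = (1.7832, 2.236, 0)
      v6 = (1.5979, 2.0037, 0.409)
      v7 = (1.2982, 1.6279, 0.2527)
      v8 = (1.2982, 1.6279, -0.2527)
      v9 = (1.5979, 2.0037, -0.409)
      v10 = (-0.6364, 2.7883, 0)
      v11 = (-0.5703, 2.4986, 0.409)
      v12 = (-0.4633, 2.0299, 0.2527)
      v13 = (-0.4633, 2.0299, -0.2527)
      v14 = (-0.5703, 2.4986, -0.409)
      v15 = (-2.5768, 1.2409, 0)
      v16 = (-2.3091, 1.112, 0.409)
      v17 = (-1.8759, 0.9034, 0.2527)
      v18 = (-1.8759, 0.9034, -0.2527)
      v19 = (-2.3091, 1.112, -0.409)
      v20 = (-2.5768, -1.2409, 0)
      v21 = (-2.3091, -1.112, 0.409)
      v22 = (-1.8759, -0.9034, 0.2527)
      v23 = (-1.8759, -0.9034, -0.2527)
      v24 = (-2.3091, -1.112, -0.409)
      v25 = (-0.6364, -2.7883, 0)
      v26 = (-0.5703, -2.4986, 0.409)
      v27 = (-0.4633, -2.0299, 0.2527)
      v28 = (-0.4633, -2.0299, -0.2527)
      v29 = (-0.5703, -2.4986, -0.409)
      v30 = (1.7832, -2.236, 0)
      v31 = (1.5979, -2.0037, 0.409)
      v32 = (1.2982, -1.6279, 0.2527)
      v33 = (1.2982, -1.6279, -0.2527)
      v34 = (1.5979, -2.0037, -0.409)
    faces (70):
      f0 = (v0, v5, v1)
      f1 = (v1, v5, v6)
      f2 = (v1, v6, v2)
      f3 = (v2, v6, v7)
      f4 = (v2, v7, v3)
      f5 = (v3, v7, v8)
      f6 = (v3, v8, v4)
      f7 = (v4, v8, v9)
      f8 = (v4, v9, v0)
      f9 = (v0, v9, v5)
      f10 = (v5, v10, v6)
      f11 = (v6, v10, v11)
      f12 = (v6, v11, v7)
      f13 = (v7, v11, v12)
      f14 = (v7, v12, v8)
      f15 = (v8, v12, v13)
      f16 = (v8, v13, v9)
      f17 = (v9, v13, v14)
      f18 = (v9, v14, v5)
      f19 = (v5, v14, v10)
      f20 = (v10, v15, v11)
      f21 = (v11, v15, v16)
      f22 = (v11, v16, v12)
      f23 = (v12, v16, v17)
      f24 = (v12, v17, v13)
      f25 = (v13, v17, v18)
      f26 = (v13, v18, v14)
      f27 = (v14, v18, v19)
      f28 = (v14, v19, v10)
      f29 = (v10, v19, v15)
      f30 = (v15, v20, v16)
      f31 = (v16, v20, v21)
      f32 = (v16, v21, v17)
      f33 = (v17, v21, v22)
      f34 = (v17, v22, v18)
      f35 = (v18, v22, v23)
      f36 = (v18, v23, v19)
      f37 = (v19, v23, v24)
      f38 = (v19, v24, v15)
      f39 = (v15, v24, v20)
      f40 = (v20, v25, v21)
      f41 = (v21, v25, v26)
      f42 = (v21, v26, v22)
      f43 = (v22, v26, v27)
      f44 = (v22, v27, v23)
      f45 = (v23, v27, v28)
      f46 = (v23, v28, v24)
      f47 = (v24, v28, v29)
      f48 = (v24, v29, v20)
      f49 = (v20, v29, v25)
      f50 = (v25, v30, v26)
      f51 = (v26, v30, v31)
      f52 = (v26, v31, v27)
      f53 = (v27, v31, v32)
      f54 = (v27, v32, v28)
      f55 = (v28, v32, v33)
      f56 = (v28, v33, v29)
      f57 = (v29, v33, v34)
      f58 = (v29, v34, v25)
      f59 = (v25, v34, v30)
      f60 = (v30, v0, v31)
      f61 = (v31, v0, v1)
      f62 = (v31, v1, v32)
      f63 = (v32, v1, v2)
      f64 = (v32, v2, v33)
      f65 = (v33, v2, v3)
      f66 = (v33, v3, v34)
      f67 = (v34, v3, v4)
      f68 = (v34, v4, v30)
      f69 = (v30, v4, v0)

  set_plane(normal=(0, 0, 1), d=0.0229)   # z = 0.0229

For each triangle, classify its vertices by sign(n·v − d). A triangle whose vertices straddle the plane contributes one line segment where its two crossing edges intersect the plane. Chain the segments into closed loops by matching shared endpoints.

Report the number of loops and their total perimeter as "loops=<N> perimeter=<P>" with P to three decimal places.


Straddling triangles (28 of 70):
  (v0,v5,v1) [--+] → (1.82686, 2.11081, 0.0229)–(2.84337, 0, 0.0229)  len=2.3428
  (v1,v5,v6) [+-+] → (1.82686, 2.11081, 0.0229)–(1.77283, 2.22299, 0.0229)  len=0.1245
  (v2,v7,v3) [++-] → (1.65463, 0.887711, 0.0229)–(2.0821, 0, 0.0229)  len=0.9853
  (v3,v7,v8) [-+-] → (1.65463, 0.887711, 0.0229)–(1.2982, 1.6279, 0.0229)  len=0.8215
  (v5,v10,v6) [--+] → (-0.511301, 2.74437, 0.0229)–(1.77283, 2.22299, 0.0229)  len=2.3429
  (v6,v10,v11) [+-+] → (-0.511301, 2.74437, 0.0229)–(-0.632699, 2.77208, 0.0229)  len=0.1245
  (v7,v12,v8) [++-] → (0.337635, 1.84711, 0.0229)–(1.2982, 1.6279, 0.0229)  len=0.9853
  (v8,v12,v13) [-+-] → (0.337635, 1.84711, 0.0229)–(-0.4633, 2.0299, 0.0229)  len=0.8215
  (v10,v15,v11) [--+] → (-2.46446, 1.31132, 0.0229)–(-0.632699, 2.77208, 0.0229)  len=2.3429
  (v11,v15,v16) [+-+] → (-2.46446, 1.31132, 0.0229)–(-2.56181, 1.23368, 0.0229)  len=0.1245
  (v12,v17,v13) [++-] → (-1.23361, 1.41561, 0.0229)–(-0.4633, 2.0299, 0.0229)  len=0.9853
  (v13,v17,v18) [-+-] → (-1.23361, 1.41561, 0.0229)–(-1.8759, 0.9034, 0.0229)  len=0.8215
  (v15,v20,v16) [--+] → (-2.56181, -1.10916, 0.0229)–(-2.56181, 1.23368, 0.0229)  len=2.3428
  (v16,v20,v21) [+-+] → (-2.56181, -1.10916, 0.0229)–(-2.56181, -1.23368, 0.0229)  len=0.1245
  (v17,v22,v18) [++-] → (-1.8759, -0.0818673, 0.0229)–(-1.8759, 0.9034, 0.0229)  len=0.9853
  (v18,v22,v23) [-+-] → (-1.8759, -0.0818673, 0.0229)–(-1.8759, -0.9034, 0.0229)  len=0.8215
  (v20,v25,v21) [--+] → (-0.730055, -2.69444, 0.0229)–(-2.56181, -1.23368, 0.0229)  len=2.3429
  (v21,v25,v26) [+-+] → (-0.730055, -2.69444, 0.0229)–(-0.632699, -2.77208, 0.0229)  len=0.1245
  (v22,v27,v23) [++-] → (-1.10559, -1.51769, 0.0229)–(-1.8759, -0.9034, 0.0229)  len=0.9853
  (v23,v27,v28) [-+-] → (-1.10559, -1.51769, 0.0229)–(-0.4633, -2.0299, 0.0229)  len=0.8215
  (v25,v30,v26) [--+] → (1.65143, -2.2507, 0.0229)–(-0.632699, -2.77208, 0.0229)  len=2.3429
  (v26,v30,v31) [+-+] → (1.65143, -2.2507, 0.0229)–(1.77283, -2.22299, 0.0229)  len=0.1245
  (v27,v32,v28) [++-] → (0.497265, -1.81069, 0.0229)–(-0.4633, -2.0299, 0.0229)  len=0.9853
  (v28,v32,v33) [-+-] → (0.497265, -1.81069, 0.0229)–(1.2982, -1.6279, 0.0229)  len=0.8215
  (v30,v0,v31) [--+] → (2.78933, -0.112188, 0.0229)–(1.77283, -2.22299, 0.0229)  len=2.3428
  (v31,v0,v1) [+-+] → (2.78933, -0.112188, 0.0229)–(2.84337, 0, 0.0229)  len=0.1245
  (v32,v2,v33) [++-] → (1.72567, -0.740189, 0.0229)–(1.2982, -1.6279, 0.0229)  len=0.9853
  (v33,v2,v3) [-+-] → (1.72567, -0.740189, 0.0229)–(2.0821, 0, 0.0229)  len=0.8215

Chained into 2 loop(s):
  loop 1: 14 segments, perimeter = 17.2717
  loop 2: 14 segments, perimeter = 12.6475
Total perimeter = 29.919

loops=2 perimeter=29.919


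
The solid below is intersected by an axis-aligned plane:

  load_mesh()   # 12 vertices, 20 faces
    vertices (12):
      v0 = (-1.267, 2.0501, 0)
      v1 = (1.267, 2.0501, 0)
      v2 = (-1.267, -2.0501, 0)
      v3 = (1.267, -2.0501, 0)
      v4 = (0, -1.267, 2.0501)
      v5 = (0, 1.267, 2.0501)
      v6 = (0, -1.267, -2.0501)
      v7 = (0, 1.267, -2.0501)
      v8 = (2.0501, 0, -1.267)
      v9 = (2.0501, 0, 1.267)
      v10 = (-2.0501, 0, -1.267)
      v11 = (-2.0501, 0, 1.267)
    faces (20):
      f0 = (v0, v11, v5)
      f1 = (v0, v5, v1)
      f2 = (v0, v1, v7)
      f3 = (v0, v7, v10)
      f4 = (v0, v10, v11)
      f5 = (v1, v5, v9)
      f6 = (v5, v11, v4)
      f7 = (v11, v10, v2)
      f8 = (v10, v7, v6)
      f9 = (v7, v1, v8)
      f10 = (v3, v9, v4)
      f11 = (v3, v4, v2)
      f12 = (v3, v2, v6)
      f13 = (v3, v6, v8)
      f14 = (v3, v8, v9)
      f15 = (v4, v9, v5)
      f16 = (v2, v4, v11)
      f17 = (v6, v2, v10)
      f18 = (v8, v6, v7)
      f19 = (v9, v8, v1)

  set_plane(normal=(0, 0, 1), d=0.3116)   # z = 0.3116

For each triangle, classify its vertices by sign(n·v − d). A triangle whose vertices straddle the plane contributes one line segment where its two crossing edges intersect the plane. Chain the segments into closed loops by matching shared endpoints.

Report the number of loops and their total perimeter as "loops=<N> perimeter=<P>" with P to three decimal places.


loops=1 perimeter=13.096

Straddling triangles (10 of 20):
  (v0,v11,v5) [-++] → (-1.45959, 1.54591, 0.3116)–(-1.07443, 1.93107, 0.3116)  len=0.5447
  (v0,v5,v1) [-+-] → (-1.07443, 1.93107, 0.3116)–(1.07443, 1.93107, 0.3116)  len=2.1489
  (v0,v10,v11) [--+] → (-2.0501, 0, 0.3116)–(-1.45959, 1.54591, 0.3116)  len=1.6549
  (v1,v5,v9) [-++] → (1.07443, 1.93107, 0.3116)–(1.45959, 1.54591, 0.3116)  len=0.5447
  (v11,v10,v2) [+--] → (-2.0501, 0, 0.3116)–(-1.45959, -1.54591, 0.3116)  len=1.6549
  (v3,v9,v4) [-++] → (1.45959, -1.54591, 0.3116)–(1.07443, -1.93107, 0.3116)  len=0.5447
  (v3,v4,v2) [-+-] → (1.07443, -1.93107, 0.3116)–(-1.07443, -1.93107, 0.3116)  len=2.1489
  (v3,v8,v9) [--+] → (2.0501, 0, 0.3116)–(1.45959, -1.54591, 0.3116)  len=1.6549
  (v2,v4,v11) [-++] → (-1.07443, -1.93107, 0.3116)–(-1.45959, -1.54591, 0.3116)  len=0.5447
  (v9,v8,v1) [+--] → (2.0501, 0, 0.3116)–(1.45959, 1.54591, 0.3116)  len=1.6549

Chained into 1 loop(s):
  loop 1: 10 segments, perimeter = 13.0959
Total perimeter = 13.096


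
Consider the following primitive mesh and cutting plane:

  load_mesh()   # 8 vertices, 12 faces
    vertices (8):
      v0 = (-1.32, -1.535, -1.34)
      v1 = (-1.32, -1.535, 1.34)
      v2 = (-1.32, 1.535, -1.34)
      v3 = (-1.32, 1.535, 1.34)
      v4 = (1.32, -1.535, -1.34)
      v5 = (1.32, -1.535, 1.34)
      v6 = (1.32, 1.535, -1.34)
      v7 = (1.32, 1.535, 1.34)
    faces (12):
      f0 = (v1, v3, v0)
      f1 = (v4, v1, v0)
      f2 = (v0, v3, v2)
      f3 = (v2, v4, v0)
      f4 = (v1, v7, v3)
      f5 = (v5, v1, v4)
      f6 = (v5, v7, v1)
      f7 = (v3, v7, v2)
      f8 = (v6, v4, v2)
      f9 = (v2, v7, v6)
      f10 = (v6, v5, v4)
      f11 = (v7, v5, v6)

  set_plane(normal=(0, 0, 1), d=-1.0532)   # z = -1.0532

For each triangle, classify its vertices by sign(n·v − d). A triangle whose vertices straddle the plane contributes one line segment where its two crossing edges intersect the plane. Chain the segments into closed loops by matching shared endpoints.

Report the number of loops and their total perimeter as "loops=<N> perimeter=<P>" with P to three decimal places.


Straddling triangles (8 of 12):
  (v1,v3,v0) [++-] → (-1.32, -1.20646, -1.0532)–(-1.32, -1.535, -1.0532)  len=0.3285
  (v4,v1,v0) [-+-] → (1.03748, -1.535, -1.0532)–(-1.32, -1.535, -1.0532)  len=2.3575
  (v0,v3,v2) [-+-] → (-1.32, -1.20646, -1.0532)–(-1.32, 1.535, -1.0532)  len=2.7415
  (v5,v1,v4) [++-] → (1.03748, -1.535, -1.0532)–(1.32, -1.535, -1.0532)  len=0.2825
  (v3,v7,v2) [++-] → (-1.03748, 1.535, -1.0532)–(-1.32, 1.535, -1.0532)  len=0.2825
  (v2,v7,v6) [-+-] → (-1.03748, 1.535, -1.0532)–(1.32, 1.535, -1.0532)  len=2.3575
  (v6,v5,v4) [-+-] → (1.32, 1.20646, -1.0532)–(1.32, -1.535, -1.0532)  len=2.7415
  (v7,v5,v6) [++-] → (1.32, 1.20646, -1.0532)–(1.32, 1.535, -1.0532)  len=0.3285

Chained into 1 loop(s):
  loop 1: 8 segments, perimeter = 11.4200
Total perimeter = 11.420

loops=1 perimeter=11.420
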